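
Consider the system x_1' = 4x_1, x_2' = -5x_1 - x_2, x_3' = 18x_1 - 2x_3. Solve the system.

Coefficient matrix A = [[4, 0, 0], [-5, -1, 0], [18, 0, -2]].
det(A - λI) = 0 gives eigenvalues λ = -2, -1, 4.
For λ=-2: eigenvector (0,0,1).
For λ=-1: eigenvector (0,1,0).
For λ=4: eigenvector (1,-1,3).
General solution: K_1e^(-2t)(0,0,1) + K_2e^(-t)(0,1,0) + K_3e^(4t)(1,-1,3).

x_1(t) = K_3e^(4t), x_2(t) = K_2e^(-t) - K_3e^(4t), x_3(t) = K_1e^(-2t) + 3K_3e^(4t)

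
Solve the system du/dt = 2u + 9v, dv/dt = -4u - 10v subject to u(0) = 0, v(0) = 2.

u(t) = 18te^(-4t), v(t) = -12te^(-4t) + 2e^(-4t)

Coefficient matrix A = [[2, 9], [-4, -10]].
Characteristic polynomial det(A - λI) = λ^2 + 8λ + 16 = 0.
Single eigenvalue λ = -4 with algebraic multiplicity 2.
Eigenvector v = (-3,2); generalized eigenvector w with (A-λI)w=v is (1,-1).
General solution: e^(-4t)[c_1·v + c_2·(t·v + w)].
Applying u(0)=0, v(0)=2 gives c_1=-2, c_2=-6.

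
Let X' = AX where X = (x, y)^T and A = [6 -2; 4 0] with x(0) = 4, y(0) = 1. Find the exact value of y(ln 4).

1696

A = [[6,-2],[4,0]]; eigenvalues λ = 4, 2.
Eigenvectors: (1,1) for λ=4, (1,2) for λ=2.
From the initial condition, c_1 = 7, c_2 = -3.
y(ln 4) = (7)(4^4)(1) + (-3)(4^2)(2) = 1696.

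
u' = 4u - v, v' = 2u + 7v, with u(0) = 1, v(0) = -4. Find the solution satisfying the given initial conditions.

Coefficient matrix A = [[4, -1], [2, 7]].
Characteristic polynomial det(A - λI) = λ^2 - 11λ + 30 = 0.
Eigenvalues λ = 5, 6.
For λ=5: (A-λI) row 1 is [-1, -1], so an eigenvector is (1, -1).
For λ=6: (A-λI) row 1 is [-2, -1], so an eigenvector is (-1, 2).
General solution: c_1e^(5t)(1,-1) + c_2e^(6t)(-1,2).
Applying u(0)=1, v(0)=-4 gives c_1=-2, c_2=-3.

u(t) = 3e^(6t) - 2e^(5t), v(t) = -6e^(6t) + 2e^(5t)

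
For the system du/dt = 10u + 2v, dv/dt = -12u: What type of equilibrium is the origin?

A = [[10,2],[-12,0]]; det(A-λI) = λ^2 - 10λ + 24.
λ = 6, 4: both positive.

unstable node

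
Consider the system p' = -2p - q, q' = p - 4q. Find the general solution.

Coefficient matrix A = [[-2, -1], [1, -4]].
Characteristic polynomial det(A - λI) = λ^2 + 6λ + 9 = 0.
Single eigenvalue λ = -3 with algebraic multiplicity 2.
Eigenvector v = (-1,-1); generalized eigenvector w with (A-λI)w=v is (1,2).
General solution: e^(-3t)[K_1·v + K_2·(t·v + w)].

p(t) = -K_1e^(-3t) - K_2te^(-3t) + K_2e^(-3t), q(t) = -K_1e^(-3t) - K_2te^(-3t) + 2K_2e^(-3t)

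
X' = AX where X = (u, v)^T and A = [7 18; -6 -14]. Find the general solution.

Coefficient matrix A = [[7, 18], [-6, -14]].
Characteristic polynomial det(A - λI) = λ^2 + 7λ + 10 = 0.
Eigenvalues λ = -2, -5.
For λ=-2: (A-λI) row 1 is [9, 18], so an eigenvector is (2, -1).
For λ=-5: (A-λI) row 1 is [12, 18], so an eigenvector is (-3, 2).
General solution: c_1e^(-2t)(2,-1) + c_2e^(-5t)(-3,2).

u(t) = 2c_1e^(-2t) - 3c_2e^(-5t), v(t) = -c_1e^(-2t) + 2c_2e^(-5t)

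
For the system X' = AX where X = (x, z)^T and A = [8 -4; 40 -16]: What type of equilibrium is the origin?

A = [[8,-4],[40,-16]]; det(A-λI) = λ^2 + 8λ + 32.
λ = -4 ± 4i: negative real part.

stable spiral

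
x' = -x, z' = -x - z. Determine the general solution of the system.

Coefficient matrix A = [[-1, 0], [-1, -1]].
Characteristic polynomial det(A - λI) = λ^2 + 2λ + 1 = 0.
Single eigenvalue λ = -1 with algebraic multiplicity 2.
Eigenvector v = (0,1); generalized eigenvector w with (A-λI)w=v is (-1,1).
General solution: e^(-t)[C_1·v + C_2·(t·v + w)].

x(t) = -C_2e^(-t), z(t) = C_1e^(-t) + C_2te^(-t) + C_2e^(-t)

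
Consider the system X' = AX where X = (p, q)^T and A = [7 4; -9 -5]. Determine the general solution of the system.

p(t) = 2c_1e^(t) + 2c_2te^(t) - c_2e^(t), q(t) = -3c_1e^(t) - 3c_2te^(t) + 2c_2e^(t)

Coefficient matrix A = [[7, 4], [-9, -5]].
Characteristic polynomial det(A - λI) = λ^2 - 2λ + 1 = 0.
Single eigenvalue λ = 1 with algebraic multiplicity 2.
Eigenvector v = (2,-3); generalized eigenvector w with (A-λI)w=v is (-1,2).
General solution: e^(t)[c_1·v + c_2·(t·v + w)].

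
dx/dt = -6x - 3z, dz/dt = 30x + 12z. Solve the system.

Coefficient matrix A = [[-6, -3], [30, 12]].
Characteristic polynomial det(A - λI) = λ^2 - 6λ + 18 = 0.
Eigenvalues λ = 3 ± 3i (complex conjugate pair).
For λ=3+3i: an eigenvector is (-1,3) - i(0,-1) = (-1, 3 + i).
A real fundamental pair from Re and Im of e^((3+3i)t)v: X_1 = e^(3t)(cos(3t)·(-1,3) + sin(3t)·(0,-1)), X_2 = e^(3t)(sin(3t)·(-1,3) - cos(3t)·(0,-1)).
General solution: C_1X_1 + C_2X_2.

x(t) = -C_1e^(3t)cos(3t) - C_2e^(3t)sin(3t), z(t) = -C_1e^(3t)sin(3t) + 3C_1e^(3t)cos(3t) + 3C_2e^(3t)sin(3t) + C_2e^(3t)cos(3t)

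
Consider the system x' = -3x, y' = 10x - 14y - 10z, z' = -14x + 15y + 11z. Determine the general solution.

x(t) = c_1e^(-3t), y(t) = c_2e^(-4t) - 2c_3e^(t), z(t) = c_1e^(-3t) - c_2e^(-4t) + 3c_3e^(t)

Coefficient matrix A = [[-3, 0, 0], [10, -14, -10], [-14, 15, 11]].
det(A - λI) = 0 gives eigenvalues λ = -3, -4, 1.
For λ=-3: eigenvector (1,0,1).
For λ=-4: eigenvector (0,1,-1).
For λ=1: eigenvector (0,-2,3).
General solution: c_1e^(-3t)(1,0,1) + c_2e^(-4t)(0,1,-1) + c_3e^(t)(0,-2,3).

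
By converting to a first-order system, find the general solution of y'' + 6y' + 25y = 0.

Let x_1 = y, x_2 = y'. Then x_1' = x_2 and x_2' = -25x_1 - 6x_2.
A = [[0,1],[-25,-6]]; det(A-λI) = λ^2 + 6λ + 25.
Eigenvalues λ = -3 ± 4i.

y(t) = K_1e^(-3t)cos(4t) + K_2e^(-3t)sin(4t)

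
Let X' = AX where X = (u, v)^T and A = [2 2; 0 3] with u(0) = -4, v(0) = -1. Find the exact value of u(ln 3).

-72

A = [[2,2],[0,3]]; eigenvalues λ = 3, 2.
Eigenvectors: (2,1) for λ=3, (1,0) for λ=2.
From the initial condition, c_1 = -1, c_2 = -2.
u(ln 3) = (-1)(3^3)(2) + (-2)(3^2)(1) = -72.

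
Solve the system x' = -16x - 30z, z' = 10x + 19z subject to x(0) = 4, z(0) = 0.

x(t) = -12e^(4t) + 16e^(-t), z(t) = 8e^(4t) - 8e^(-t)

Coefficient matrix A = [[-16, -30], [10, 19]].
Characteristic polynomial det(A - λI) = λ^2 - 3λ - 4 = 0.
Eigenvalues λ = -1, 4.
For λ=-1: (A-λI) row 1 is [-15, -30], so an eigenvector is (2, -1).
For λ=4: (A-λI) row 1 is [-20, -30], so an eigenvector is (-3, 2).
General solution: C_1e^(-t)(2,-1) + C_2e^(4t)(-3,2).
Applying x(0)=4, z(0)=0 gives C_1=8, C_2=4.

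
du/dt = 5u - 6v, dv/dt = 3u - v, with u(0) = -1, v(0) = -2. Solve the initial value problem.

u(t) = 3e^(2t)sin(3t) - e^(2t)cos(3t), v(t) = e^(2t)sin(3t) - 2e^(2t)cos(3t)

Coefficient matrix A = [[5, -6], [3, -1]].
Characteristic polynomial det(A - λI) = λ^2 - 4λ + 13 = 0.
Eigenvalues λ = 2 ± 3i (complex conjugate pair).
For λ=2+3i: an eigenvector is (1,1) - i(-1,0) = (1 + i, 1).
A real fundamental pair from Re and Im of e^((2+3i)t)v: X_1 = e^(2t)(cos(3t)·(1,1) + sin(3t)·(-1,0)), X_2 = e^(2t)(sin(3t)·(1,1) - cos(3t)·(-1,0)).
General solution: K_1X_1 + K_2X_2.
Applying u(0)=-1, v(0)=-2 gives K_1=-2, K_2=1.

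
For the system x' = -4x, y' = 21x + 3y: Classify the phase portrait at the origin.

A = [[-4,0],[21,3]]; det(A-λI) = λ^2 + λ - 12.
λ = 3, -4: opposite signs.

saddle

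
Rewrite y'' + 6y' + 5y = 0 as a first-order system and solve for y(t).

y(t) = C_1e^(-5t) + C_2e^(-t)

Let x_1 = y, x_2 = y'. Then x_1' = x_2 and x_2' = -5x_1 - 6x_2.
A = [[0,1],[-5,-6]]; det(A-λI) = λ^2 + 6λ + 5.
Eigenvalues λ = -5, -1 with eigenvectors (1,-5), (1,-1).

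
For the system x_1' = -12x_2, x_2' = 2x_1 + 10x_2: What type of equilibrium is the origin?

unstable node

A = [[0,-12],[2,10]]; det(A-λI) = λ^2 - 10λ + 24.
λ = 4, 6: both positive.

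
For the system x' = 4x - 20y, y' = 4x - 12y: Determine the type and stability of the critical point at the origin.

A = [[4,-20],[4,-12]]; det(A-λI) = λ^2 + 8λ + 32.
λ = -4 ± 4i: negative real part.

stable spiral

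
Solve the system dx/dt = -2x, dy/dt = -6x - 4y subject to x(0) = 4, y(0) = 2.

x(t) = 4e^(-2t), y(t) = -12e^(-2t) + 14e^(-4t)

Coefficient matrix A = [[-2, 0], [-6, -4]].
Characteristic polynomial det(A - λI) = λ^2 + 6λ + 8 = 0.
Eigenvalues λ = -2, -4.
For λ=-2: (A-λI) row 2 is [-6, -2], so an eigenvector is (1, -3).
For λ=-4: (A-λI) row 1 is [2, 0], so an eigenvector is (0, 1).
General solution: C_1e^(-2t)(1,-3) + C_2e^(-4t)(0,1).
Applying x(0)=4, y(0)=2 gives C_1=4, C_2=14.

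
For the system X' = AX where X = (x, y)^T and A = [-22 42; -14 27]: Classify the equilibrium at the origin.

saddle

A = [[-22,42],[-14,27]]; det(A-λI) = λ^2 - 5λ - 6.
λ = 6, -1: opposite signs.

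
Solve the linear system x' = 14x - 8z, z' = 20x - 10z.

Coefficient matrix A = [[14, -8], [20, -10]].
Characteristic polynomial det(A - λI) = λ^2 - 4λ + 20 = 0.
Eigenvalues λ = 2 ± 4i (complex conjugate pair).
For λ=2+4i: an eigenvector is (1,2) - i(-1,-1) = (1 + i, 2 + i).
A real fundamental pair from Re and Im of e^((2+4i)t)v: X_1 = e^(2t)(cos(4t)·(1,2) + sin(4t)·(-1,-1)), X_2 = e^(2t)(sin(4t)·(1,2) - cos(4t)·(-1,-1)).
General solution: c_1X_1 + c_2X_2.

x(t) = -c_1e^(2t)sin(4t) + c_1e^(2t)cos(4t) + c_2e^(2t)sin(4t) + c_2e^(2t)cos(4t), z(t) = -c_1e^(2t)sin(4t) + 2c_1e^(2t)cos(4t) + 2c_2e^(2t)sin(4t) + c_2e^(2t)cos(4t)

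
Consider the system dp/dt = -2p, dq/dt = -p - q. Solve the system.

p(t) = -c_2e^(-2t), q(t) = c_1e^(-t) - c_2e^(-2t)

Coefficient matrix A = [[-2, 0], [-1, -1]].
Characteristic polynomial det(A - λI) = λ^2 + 3λ + 2 = 0.
Eigenvalues λ = -1, -2.
For λ=-1: (A-λI) row 1 is [-1, 0], so an eigenvector is (0, 1).
For λ=-2: (A-λI) row 2 is [-1, 1], so an eigenvector is (-1, -1).
General solution: c_1e^(-t)(0,1) + c_2e^(-2t)(-1,-1).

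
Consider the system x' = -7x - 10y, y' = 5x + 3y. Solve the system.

x(t) = c_1e^(-2t)sin(5t) - c_1e^(-2t)cos(5t) - c_2e^(-2t)sin(5t) - c_2e^(-2t)cos(5t), y(t) = -c_1e^(-2t)sin(5t) + c_2e^(-2t)cos(5t)

Coefficient matrix A = [[-7, -10], [5, 3]].
Characteristic polynomial det(A - λI) = λ^2 + 4λ + 29 = 0.
Eigenvalues λ = -2 ± 5i (complex conjugate pair).
For λ=-2+5i: an eigenvector is (-1,0) - i(1,-1) = (-1 - i, 0 + i).
A real fundamental pair from Re and Im of e^((-2+5i)t)v: X_1 = e^(-2t)(cos(5t)·(-1,0) + sin(5t)·(1,-1)), X_2 = e^(-2t)(sin(5t)·(-1,0) - cos(5t)·(1,-1)).
General solution: c_1X_1 + c_2X_2.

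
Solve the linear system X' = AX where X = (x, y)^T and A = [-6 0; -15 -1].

Coefficient matrix A = [[-6, 0], [-15, -1]].
Characteristic polynomial det(A - λI) = λ^2 + 7λ + 6 = 0.
Eigenvalues λ = -6, -1.
For λ=-6: (A-λI) row 2 is [-15, 5], so an eigenvector is (-1, -3).
For λ=-1: (A-λI) row 1 is [-5, 0], so an eigenvector is (0, 1).
General solution: c_1e^(-6t)(-1,-3) + c_2e^(-t)(0,1).

x(t) = -c_1e^(-6t), y(t) = -3c_1e^(-6t) + c_2e^(-t)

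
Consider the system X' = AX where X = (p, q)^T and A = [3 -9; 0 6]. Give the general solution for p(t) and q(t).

p(t) = -3C_1e^(6t) + C_2e^(3t), q(t) = C_1e^(6t)

Coefficient matrix A = [[3, -9], [0, 6]].
Characteristic polynomial det(A - λI) = λ^2 - 9λ + 18 = 0.
Eigenvalues λ = 6, 3.
For λ=6: (A-λI) row 1 is [-3, -9], so an eigenvector is (-3, 1).
For λ=3: (A-λI) row 1 is [0, -9], so an eigenvector is (1, 0).
General solution: C_1e^(6t)(-3,1) + C_2e^(3t)(1,0).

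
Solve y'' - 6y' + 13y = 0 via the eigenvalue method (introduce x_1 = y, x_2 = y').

y(t) = K_1e^(3t)cos(2t) + K_2e^(3t)sin(2t)

Let x_1 = y, x_2 = y'. Then x_1' = x_2 and x_2' = -13x_1 + 6x_2.
A = [[0,1],[-13,6]]; det(A-λI) = λ^2 - 6λ + 13.
Eigenvalues λ = 3 ± 2i.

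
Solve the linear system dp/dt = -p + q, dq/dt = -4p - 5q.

Coefficient matrix A = [[-1, 1], [-4, -5]].
Characteristic polynomial det(A - λI) = λ^2 + 6λ + 9 = 0.
Single eigenvalue λ = -3 with algebraic multiplicity 2.
Eigenvector v = (1,-2); generalized eigenvector w with (A-λI)w=v is (-1,3).
General solution: e^(-3t)[c_1·v + c_2·(t·v + w)].

p(t) = c_1e^(-3t) + c_2te^(-3t) - c_2e^(-3t), q(t) = -2c_1e^(-3t) - 2c_2te^(-3t) + 3c_2e^(-3t)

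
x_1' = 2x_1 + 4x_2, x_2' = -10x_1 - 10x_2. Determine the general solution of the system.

Coefficient matrix A = [[2, 4], [-10, -10]].
Characteristic polynomial det(A - λI) = λ^2 + 8λ + 20 = 0.
Eigenvalues λ = -4 ± 2i (complex conjugate pair).
For λ=-4+2i: an eigenvector is (1,-1) - i(1,-2) = (1 - i, -1 + 2i).
A real fundamental pair from Re and Im of e^((-4+2i)t)v: X_1 = e^(-4t)(cos(2t)·(1,-1) + sin(2t)·(1,-2)), X_2 = e^(-4t)(sin(2t)·(1,-1) - cos(2t)·(1,-2)).
General solution: c_1X_1 + c_2X_2.

x_1(t) = c_1e^(-4t)sin(2t) + c_1e^(-4t)cos(2t) + c_2e^(-4t)sin(2t) - c_2e^(-4t)cos(2t), x_2(t) = -2c_1e^(-4t)sin(2t) - c_1e^(-4t)cos(2t) - c_2e^(-4t)sin(2t) + 2c_2e^(-4t)cos(2t)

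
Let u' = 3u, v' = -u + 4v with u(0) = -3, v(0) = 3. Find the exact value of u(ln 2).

-24

A = [[3,0],[-1,4]]; eigenvalues λ = 4, 3.
Eigenvectors: (0,-1) for λ=4, (1,1) for λ=3.
From the initial condition, c_1 = -6, c_2 = -3.
u(ln 2) = (-6)(2^4)(0) + (-3)(2^3)(1) = -24.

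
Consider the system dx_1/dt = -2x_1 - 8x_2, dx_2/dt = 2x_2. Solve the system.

Coefficient matrix A = [[-2, -8], [0, 2]].
Characteristic polynomial det(A - λI) = λ^2 - 4 = 0.
Eigenvalues λ = 2, -2.
For λ=2: (A-λI) row 1 is [-4, -8], so an eigenvector is (2, -1).
For λ=-2: (A-λI) row 1 is [0, -8], so an eigenvector is (1, 0).
General solution: c_1e^(2t)(2,-1) + c_2e^(-2t)(1,0).

x_1(t) = 2c_1e^(2t) + c_2e^(-2t), x_2(t) = -c_1e^(2t)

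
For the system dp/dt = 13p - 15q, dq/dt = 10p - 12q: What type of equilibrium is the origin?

saddle

A = [[13,-15],[10,-12]]; det(A-λI) = λ^2 - λ - 6.
λ = -2, 3: opposite signs.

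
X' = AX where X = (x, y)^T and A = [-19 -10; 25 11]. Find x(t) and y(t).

x(t) = c_1e^(-4t)sin(5t) - c_1e^(-4t)cos(5t) - c_2e^(-4t)sin(5t) - c_2e^(-4t)cos(5t), y(t) = -2c_1e^(-4t)sin(5t) + c_1e^(-4t)cos(5t) + c_2e^(-4t)sin(5t) + 2c_2e^(-4t)cos(5t)

Coefficient matrix A = [[-19, -10], [25, 11]].
Characteristic polynomial det(A - λI) = λ^2 + 8λ + 41 = 0.
Eigenvalues λ = -4 ± 5i (complex conjugate pair).
For λ=-4+5i: an eigenvector is (-1,1) - i(1,-2) = (-1 - i, 1 + 2i).
A real fundamental pair from Re and Im of e^((-4+5i)t)v: X_1 = e^(-4t)(cos(5t)·(-1,1) + sin(5t)·(1,-2)), X_2 = e^(-4t)(sin(5t)·(-1,1) - cos(5t)·(1,-2)).
General solution: c_1X_1 + c_2X_2.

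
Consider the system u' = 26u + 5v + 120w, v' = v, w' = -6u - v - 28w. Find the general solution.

u(t) = 5c_1e^(t) + 5c_2e^(2t) - 4c_3e^(-4t), v(t) = -c_1e^(t), w(t) = -c_1e^(t) - c_2e^(2t) + c_3e^(-4t)

Coefficient matrix A = [[26, 5, 120], [0, 1, 0], [-6, -1, -28]].
det(A - λI) = 0 gives eigenvalues λ = 1, 2, -4.
For λ=1: eigenvector (5,-1,-1).
For λ=2: eigenvector (5,0,-1).
For λ=-4: eigenvector (-4,0,1).
General solution: c_1e^(t)(5,-1,-1) + c_2e^(2t)(5,0,-1) + c_3e^(-4t)(-4,0,1).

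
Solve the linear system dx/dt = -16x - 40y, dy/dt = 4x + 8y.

x(t) = -C_1e^(-4t)sin(4t) - 3C_1e^(-4t)cos(4t) - 3C_2e^(-4t)sin(4t) + C_2e^(-4t)cos(4t), y(t) = C_1e^(-4t)cos(4t) + C_2e^(-4t)sin(4t)

Coefficient matrix A = [[-16, -40], [4, 8]].
Characteristic polynomial det(A - λI) = λ^2 + 8λ + 32 = 0.
Eigenvalues λ = -4 ± 4i (complex conjugate pair).
For λ=-4+4i: an eigenvector is (-3,1) - i(-1,0) = (-3 + i, 1).
A real fundamental pair from Re and Im of e^((-4+4i)t)v: X_1 = e^(-4t)(cos(4t)·(-3,1) + sin(4t)·(-1,0)), X_2 = e^(-4t)(sin(4t)·(-3,1) - cos(4t)·(-1,0)).
General solution: C_1X_1 + C_2X_2.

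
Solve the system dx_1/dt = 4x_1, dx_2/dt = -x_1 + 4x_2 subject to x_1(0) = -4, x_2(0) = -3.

x_1(t) = -4e^(4t), x_2(t) = 4te^(4t) - 3e^(4t)

Coefficient matrix A = [[4, 0], [-1, 4]].
Characteristic polynomial det(A - λI) = λ^2 - 8λ + 16 = 0.
Single eigenvalue λ = 4 with algebraic multiplicity 2.
Eigenvector v = (0,1); generalized eigenvector w with (A-λI)w=v is (-1,-2).
General solution: e^(4t)[c_1·v + c_2·(t·v + w)].
Applying x_1(0)=-4, x_2(0)=-3 gives c_1=5, c_2=4.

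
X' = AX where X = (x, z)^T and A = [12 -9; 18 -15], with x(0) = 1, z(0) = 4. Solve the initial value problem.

x(t) = -2e^(3t) + 3e^(-6t), z(t) = -2e^(3t) + 6e^(-6t)

Coefficient matrix A = [[12, -9], [18, -15]].
Characteristic polynomial det(A - λI) = λ^2 + 3λ - 18 = 0.
Eigenvalues λ = -6, 3.
For λ=-6: (A-λI) row 1 is [18, -9], so an eigenvector is (1, 2).
For λ=3: (A-λI) row 1 is [9, -9], so an eigenvector is (-1, -1).
General solution: C_1e^(-6t)(1,2) + C_2e^(3t)(-1,-1).
Applying x(0)=1, z(0)=4 gives C_1=3, C_2=2.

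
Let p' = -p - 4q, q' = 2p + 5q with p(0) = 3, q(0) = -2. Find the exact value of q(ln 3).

-30

A = [[-1,-4],[2,5]]; eigenvalues λ = 1, 3.
Eigenvectors: (-2,1) for λ=1, (-1,1) for λ=3.
From the initial condition, c_1 = -1, c_2 = -1.
q(ln 3) = (-1)(3^1)(1) + (-1)(3^3)(1) = -30.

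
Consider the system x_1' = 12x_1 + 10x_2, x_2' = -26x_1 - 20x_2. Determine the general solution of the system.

Coefficient matrix A = [[12, 10], [-26, -20]].
Characteristic polynomial det(A - λI) = λ^2 + 8λ + 20 = 0.
Eigenvalues λ = -4 ± 2i (complex conjugate pair).
For λ=-4+2i: an eigenvector is (1,-2) - i(-2,3) = (1 + 2i, -2 - 3i).
A real fundamental pair from Re and Im of e^((-4+2i)t)v: X_1 = e^(-4t)(cos(2t)·(1,-2) + sin(2t)·(-2,3)), X_2 = e^(-4t)(sin(2t)·(1,-2) - cos(2t)·(-2,3)).
General solution: C_1X_1 + C_2X_2.

x_1(t) = -2C_1e^(-4t)sin(2t) + C_1e^(-4t)cos(2t) + C_2e^(-4t)sin(2t) + 2C_2e^(-4t)cos(2t), x_2(t) = 3C_1e^(-4t)sin(2t) - 2C_1e^(-4t)cos(2t) - 2C_2e^(-4t)sin(2t) - 3C_2e^(-4t)cos(2t)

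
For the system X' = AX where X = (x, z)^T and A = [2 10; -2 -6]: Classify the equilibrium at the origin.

A = [[2,10],[-2,-6]]; det(A-λI) = λ^2 + 4λ + 8.
λ = -2 ± 2i: negative real part.

stable spiral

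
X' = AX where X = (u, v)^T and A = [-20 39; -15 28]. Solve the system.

Coefficient matrix A = [[-20, 39], [-15, 28]].
Characteristic polynomial det(A - λI) = λ^2 - 8λ + 25 = 0.
Eigenvalues λ = 4 ± 3i (complex conjugate pair).
For λ=4+3i: an eigenvector is (3,2) - i(2,1) = (3 - 2i, 2 - i).
A real fundamental pair from Re and Im of e^((4+3i)t)v: X_1 = e^(4t)(cos(3t)·(3,2) + sin(3t)·(2,1)), X_2 = e^(4t)(sin(3t)·(3,2) - cos(3t)·(2,1)).
General solution: C_1X_1 + C_2X_2.

u(t) = 2C_1e^(4t)sin(3t) + 3C_1e^(4t)cos(3t) + 3C_2e^(4t)sin(3t) - 2C_2e^(4t)cos(3t), v(t) = C_1e^(4t)sin(3t) + 2C_1e^(4t)cos(3t) + 2C_2e^(4t)sin(3t) - C_2e^(4t)cos(3t)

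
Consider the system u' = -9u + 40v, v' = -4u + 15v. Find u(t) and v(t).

u(t) = c_1e^(3t)sin(4t) + 3c_1e^(3t)cos(4t) + 3c_2e^(3t)sin(4t) - c_2e^(3t)cos(4t), v(t) = c_1e^(3t)cos(4t) + c_2e^(3t)sin(4t)

Coefficient matrix A = [[-9, 40], [-4, 15]].
Characteristic polynomial det(A - λI) = λ^2 - 6λ + 25 = 0.
Eigenvalues λ = 3 ± 4i (complex conjugate pair).
For λ=3+4i: an eigenvector is (3,1) - i(1,0) = (3 - i, 1).
A real fundamental pair from Re and Im of e^((3+4i)t)v: X_1 = e^(3t)(cos(4t)·(3,1) + sin(4t)·(1,0)), X_2 = e^(3t)(sin(4t)·(3,1) - cos(4t)·(1,0)).
General solution: c_1X_1 + c_2X_2.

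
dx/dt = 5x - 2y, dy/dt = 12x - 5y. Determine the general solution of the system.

x(t) = -C_1e^(-t) + C_2e^(t), y(t) = -3C_1e^(-t) + 2C_2e^(t)

Coefficient matrix A = [[5, -2], [12, -5]].
Characteristic polynomial det(A - λI) = λ^2 - 1 = 0.
Eigenvalues λ = -1, 1.
For λ=-1: (A-λI) row 1 is [6, -2], so an eigenvector is (-1, -3).
For λ=1: (A-λI) row 1 is [4, -2], so an eigenvector is (1, 2).
General solution: C_1e^(-t)(-1,-3) + C_2e^(t)(1,2).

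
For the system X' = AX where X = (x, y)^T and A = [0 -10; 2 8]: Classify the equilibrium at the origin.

A = [[0,-10],[2,8]]; det(A-λI) = λ^2 - 8λ + 20.
λ = 4 ± 2i: positive real part.

unstable spiral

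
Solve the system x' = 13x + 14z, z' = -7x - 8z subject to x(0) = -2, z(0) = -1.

x(t) = -6e^(6t) + 4e^(-t), z(t) = 3e^(6t) - 4e^(-t)

Coefficient matrix A = [[13, 14], [-7, -8]].
Characteristic polynomial det(A - λI) = λ^2 - 5λ - 6 = 0.
Eigenvalues λ = 6, -1.
For λ=6: (A-λI) row 1 is [7, 14], so an eigenvector is (-2, 1).
For λ=-1: (A-λI) row 1 is [14, 14], so an eigenvector is (1, -1).
General solution: c_1e^(6t)(-2,1) + c_2e^(-t)(1,-1).
Applying x(0)=-2, z(0)=-1 gives c_1=3, c_2=4.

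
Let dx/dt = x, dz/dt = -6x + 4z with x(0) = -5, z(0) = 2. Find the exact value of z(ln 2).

172

A = [[1,0],[-6,4]]; eigenvalues λ = 4, 1.
Eigenvectors: (0,1) for λ=4, (1,2) for λ=1.
From the initial condition, c_1 = 12, c_2 = -5.
z(ln 2) = (12)(2^4)(1) + (-5)(2^1)(2) = 172.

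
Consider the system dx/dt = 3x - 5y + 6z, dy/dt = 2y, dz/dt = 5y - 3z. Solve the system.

Coefficient matrix A = [[3, -5, 6], [0, 2, 0], [0, 5, -3]].
det(A - λI) = 0 gives eigenvalues λ = 3, 2, -3.
For λ=3: eigenvector (1,0,0).
For λ=2: eigenvector (-1,1,1).
For λ=-3: eigenvector (-1,0,1).
General solution: C_1e^(3t)(1,0,0) + C_2e^(2t)(-1,1,1) + C_3e^(-3t)(-1,0,1).

x(t) = C_1e^(3t) - C_2e^(2t) - C_3e^(-3t), y(t) = C_2e^(2t), z(t) = C_2e^(2t) + C_3e^(-3t)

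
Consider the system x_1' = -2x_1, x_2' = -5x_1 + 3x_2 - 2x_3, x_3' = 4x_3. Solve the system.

Coefficient matrix A = [[-2, 0, 0], [-5, 3, -2], [0, 0, 4]].
det(A - λI) = 0 gives eigenvalues λ = 3, -2, 4.
For λ=3: eigenvector (0,1,0).
For λ=-2: eigenvector (1,1,0).
For λ=4: eigenvector (0,-2,1).
General solution: c_1e^(3t)(0,1,0) + c_2e^(-2t)(1,1,0) + c_3e^(4t)(0,-2,1).

x_1(t) = c_2e^(-2t), x_2(t) = c_1e^(3t) + c_2e^(-2t) - 2c_3e^(4t), x_3(t) = c_3e^(4t)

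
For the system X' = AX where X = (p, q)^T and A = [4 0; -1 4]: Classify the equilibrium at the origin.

A = [[4,0],[-1,4]]; det(A-λI) = λ^2 - 8λ + 16.
repeated λ = 4 with a single eigenvector.

unstable improper node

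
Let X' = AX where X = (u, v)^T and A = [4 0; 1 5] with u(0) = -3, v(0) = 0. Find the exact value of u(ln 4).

-768

A = [[4,0],[1,5]]; eigenvalues λ = 5, 4.
Eigenvectors: (0,1) for λ=5, (1,-1) for λ=4.
From the initial condition, c_1 = -3, c_2 = -3.
u(ln 4) = (-3)(4^5)(0) + (-3)(4^4)(1) = -768.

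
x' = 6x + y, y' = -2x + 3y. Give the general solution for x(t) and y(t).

x(t) = -C_1e^(4t) - C_2e^(5t), y(t) = 2C_1e^(4t) + C_2e^(5t)

Coefficient matrix A = [[6, 1], [-2, 3]].
Characteristic polynomial det(A - λI) = λ^2 - 9λ + 20 = 0.
Eigenvalues λ = 4, 5.
For λ=4: (A-λI) row 1 is [2, 1], so an eigenvector is (-1, 2).
For λ=5: (A-λI) row 1 is [1, 1], so an eigenvector is (-1, 1).
General solution: C_1e^(4t)(-1,2) + C_2e^(5t)(-1,1).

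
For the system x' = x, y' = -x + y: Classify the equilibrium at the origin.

A = [[1,0],[-1,1]]; det(A-λI) = λ^2 - 2λ + 1.
repeated λ = 1 with a single eigenvector.

unstable improper node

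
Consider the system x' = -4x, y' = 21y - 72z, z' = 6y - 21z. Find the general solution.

x(t) = K_1e^(-4t), y(t) = 4K_2e^(3t) + 3K_3e^(-3t), z(t) = K_2e^(3t) + K_3e^(-3t)

Coefficient matrix A = [[-4, 0, 0], [0, 21, -72], [0, 6, -21]].
det(A - λI) = 0 gives eigenvalues λ = -4, 3, -3.
For λ=-4: eigenvector (1,0,0).
For λ=3: eigenvector (0,4,1).
For λ=-3: eigenvector (0,3,1).
General solution: K_1e^(-4t)(1,0,0) + K_2e^(3t)(0,4,1) + K_3e^(-3t)(0,3,1).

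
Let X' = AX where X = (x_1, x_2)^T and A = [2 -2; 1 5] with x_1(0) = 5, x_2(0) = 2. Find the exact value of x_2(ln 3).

540

A = [[2,-2],[1,5]]; eigenvalues λ = 3, 4.
Eigenvectors: (-2,1) for λ=3, (1,-1) for λ=4.
From the initial condition, c_1 = -7, c_2 = -9.
x_2(ln 3) = (-7)(3^3)(1) + (-9)(3^4)(-1) = 540.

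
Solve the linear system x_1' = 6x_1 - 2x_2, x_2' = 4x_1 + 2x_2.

Coefficient matrix A = [[6, -2], [4, 2]].
Characteristic polynomial det(A - λI) = λ^2 - 8λ + 20 = 0.
Eigenvalues λ = 4 ± 2i (complex conjugate pair).
For λ=4+2i: an eigenvector is (0,-1) - i(1,1) = (0 - i, -1 - i).
A real fundamental pair from Re and Im of e^((4+2i)t)v: X_1 = e^(4t)(cos(2t)·(0,-1) + sin(2t)·(1,1)), X_2 = e^(4t)(sin(2t)·(0,-1) - cos(2t)·(1,1)).
General solution: C_1X_1 + C_2X_2.

x_1(t) = C_1e^(4t)sin(2t) - C_2e^(4t)cos(2t), x_2(t) = C_1e^(4t)sin(2t) - C_1e^(4t)cos(2t) - C_2e^(4t)sin(2t) - C_2e^(4t)cos(2t)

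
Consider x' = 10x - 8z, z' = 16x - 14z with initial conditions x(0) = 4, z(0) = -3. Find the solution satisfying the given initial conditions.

x(t) = 11e^(2t) - 7e^(-6t), z(t) = 11e^(2t) - 14e^(-6t)

Coefficient matrix A = [[10, -8], [16, -14]].
Characteristic polynomial det(A - λI) = λ^2 + 4λ - 12 = 0.
Eigenvalues λ = -6, 2.
For λ=-6: (A-λI) row 1 is [16, -8], so an eigenvector is (-1, -2).
For λ=2: (A-λI) row 1 is [8, -8], so an eigenvector is (1, 1).
General solution: C_1e^(-6t)(-1,-2) + C_2e^(2t)(1,1).
Applying x(0)=4, z(0)=-3 gives C_1=7, C_2=11.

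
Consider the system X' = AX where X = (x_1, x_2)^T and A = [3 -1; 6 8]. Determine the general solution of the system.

x_1(t) = -C_1e^(6t) - C_2e^(5t), x_2(t) = 3C_1e^(6t) + 2C_2e^(5t)

Coefficient matrix A = [[3, -1], [6, 8]].
Characteristic polynomial det(A - λI) = λ^2 - 11λ + 30 = 0.
Eigenvalues λ = 6, 5.
For λ=6: (A-λI) row 1 is [-3, -1], so an eigenvector is (-1, 3).
For λ=5: (A-λI) row 1 is [-2, -1], so an eigenvector is (-1, 2).
General solution: C_1e^(6t)(-1,3) + C_2e^(5t)(-1,2).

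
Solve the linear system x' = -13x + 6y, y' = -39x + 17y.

Coefficient matrix A = [[-13, 6], [-39, 17]].
Characteristic polynomial det(A - λI) = λ^2 - 4λ + 13 = 0.
Eigenvalues λ = 2 ± 3i (complex conjugate pair).
For λ=2+3i: an eigenvector is (1,2) - i(-1,-3) = (1 + i, 2 + 3i).
A real fundamental pair from Re and Im of e^((2+3i)t)v: X_1 = e^(2t)(cos(3t)·(1,2) + sin(3t)·(-1,-3)), X_2 = e^(2t)(sin(3t)·(1,2) - cos(3t)·(-1,-3)).
General solution: C_1X_1 + C_2X_2.

x(t) = -C_1e^(2t)sin(3t) + C_1e^(2t)cos(3t) + C_2e^(2t)sin(3t) + C_2e^(2t)cos(3t), y(t) = -3C_1e^(2t)sin(3t) + 2C_1e^(2t)cos(3t) + 2C_2e^(2t)sin(3t) + 3C_2e^(2t)cos(3t)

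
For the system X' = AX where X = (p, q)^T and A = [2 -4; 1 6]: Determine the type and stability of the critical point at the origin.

A = [[2,-4],[1,6]]; det(A-λI) = λ^2 - 8λ + 16.
repeated λ = 4 with a single eigenvector.

unstable improper node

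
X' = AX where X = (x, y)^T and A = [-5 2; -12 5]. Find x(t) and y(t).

Coefficient matrix A = [[-5, 2], [-12, 5]].
Characteristic polynomial det(A - λI) = λ^2 - 1 = 0.
Eigenvalues λ = -1, 1.
For λ=-1: (A-λI) row 1 is [-4, 2], so an eigenvector is (1, 2).
For λ=1: (A-λI) row 1 is [-6, 2], so an eigenvector is (-1, -3).
General solution: K_1e^(-t)(1,2) + K_2e^(t)(-1,-3).

x(t) = K_1e^(-t) - K_2e^(t), y(t) = 2K_1e^(-t) - 3K_2e^(t)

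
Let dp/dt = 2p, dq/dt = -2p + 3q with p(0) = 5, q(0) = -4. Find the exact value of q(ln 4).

A = [[2,0],[-2,3]]; eigenvalues λ = 3, 2.
Eigenvectors: (0,-1) for λ=3, (-1,-2) for λ=2.
From the initial condition, c_1 = 14, c_2 = -5.
q(ln 4) = (14)(4^3)(-1) + (-5)(4^2)(-2) = -736.

-736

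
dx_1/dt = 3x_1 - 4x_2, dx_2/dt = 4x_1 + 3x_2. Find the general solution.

x_1(t) = -K_1e^(3t)sin(4t) + K_2e^(3t)cos(4t), x_2(t) = K_1e^(3t)cos(4t) + K_2e^(3t)sin(4t)

Coefficient matrix A = [[3, -4], [4, 3]].
Characteristic polynomial det(A - λI) = λ^2 - 6λ + 25 = 0.
Eigenvalues λ = 3 ± 4i (complex conjugate pair).
For λ=3+4i: an eigenvector is (0,1) - i(-1,0) = (0 + i, 1).
A real fundamental pair from Re and Im of e^((3+4i)t)v: X_1 = e^(3t)(cos(4t)·(0,1) + sin(4t)·(-1,0)), X_2 = e^(3t)(sin(4t)·(0,1) - cos(4t)·(-1,0)).
General solution: K_1X_1 + K_2X_2.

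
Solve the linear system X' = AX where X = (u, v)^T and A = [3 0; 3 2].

Coefficient matrix A = [[3, 0], [3, 2]].
Characteristic polynomial det(A - λI) = λ^2 - 5λ + 6 = 0.
Eigenvalues λ = 2, 3.
For λ=2: (A-λI) row 1 is [1, 0], so an eigenvector is (0, 1).
For λ=3: (A-λI) row 2 is [3, -1], so an eigenvector is (1, 3).
General solution: c_1e^(2t)(0,1) + c_2e^(3t)(1,3).

u(t) = c_2e^(3t), v(t) = c_1e^(2t) + 3c_2e^(3t)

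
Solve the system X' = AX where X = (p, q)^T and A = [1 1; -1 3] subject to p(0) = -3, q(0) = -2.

p(t) = te^(2t) - 3e^(2t), q(t) = te^(2t) - 2e^(2t)

Coefficient matrix A = [[1, 1], [-1, 3]].
Characteristic polynomial det(A - λI) = λ^2 - 4λ + 4 = 0.
Single eigenvalue λ = 2 with algebraic multiplicity 2.
Eigenvector v = (1,1); generalized eigenvector w with (A-λI)w=v is (-1,0).
General solution: e^(2t)[c_1·v + c_2·(t·v + w)].
Applying p(0)=-3, q(0)=-2 gives c_1=-2, c_2=1.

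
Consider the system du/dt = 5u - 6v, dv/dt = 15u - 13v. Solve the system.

u(t) = K_1e^(-4t)sin(3t) - K_1e^(-4t)cos(3t) - K_2e^(-4t)sin(3t) - K_2e^(-4t)cos(3t), v(t) = K_1e^(-4t)sin(3t) - 2K_1e^(-4t)cos(3t) - 2K_2e^(-4t)sin(3t) - K_2e^(-4t)cos(3t)

Coefficient matrix A = [[5, -6], [15, -13]].
Characteristic polynomial det(A - λI) = λ^2 + 8λ + 25 = 0.
Eigenvalues λ = -4 ± 3i (complex conjugate pair).
For λ=-4+3i: an eigenvector is (-1,-2) - i(1,1) = (-1 - i, -2 - i).
A real fundamental pair from Re and Im of e^((-4+3i)t)v: X_1 = e^(-4t)(cos(3t)·(-1,-2) + sin(3t)·(1,1)), X_2 = e^(-4t)(sin(3t)·(-1,-2) - cos(3t)·(1,1)).
General solution: K_1X_1 + K_2X_2.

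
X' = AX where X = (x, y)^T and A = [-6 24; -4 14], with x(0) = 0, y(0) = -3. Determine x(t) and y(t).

x(t) = -18e^(6t) + 18e^(2t), y(t) = -9e^(6t) + 6e^(2t)

Coefficient matrix A = [[-6, 24], [-4, 14]].
Characteristic polynomial det(A - λI) = λ^2 - 8λ + 12 = 0.
Eigenvalues λ = 2, 6.
For λ=2: (A-λI) row 1 is [-8, 24], so an eigenvector is (3, 1).
For λ=6: (A-λI) row 1 is [-12, 24], so an eigenvector is (-2, -1).
General solution: C_1e^(2t)(3,1) + C_2e^(6t)(-2,-1).
Applying x(0)=0, y(0)=-3 gives C_1=6, C_2=9.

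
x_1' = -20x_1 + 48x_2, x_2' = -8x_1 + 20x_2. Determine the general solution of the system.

x_1(t) = -3C_1e^(-4t) + 2C_2e^(4t), x_2(t) = -C_1e^(-4t) + C_2e^(4t)

Coefficient matrix A = [[-20, 48], [-8, 20]].
Characteristic polynomial det(A - λI) = λ^2 - 16 = 0.
Eigenvalues λ = -4, 4.
For λ=-4: (A-λI) row 1 is [-16, 48], so an eigenvector is (-3, -1).
For λ=4: (A-λI) row 1 is [-24, 48], so an eigenvector is (2, 1).
General solution: C_1e^(-4t)(-3,-1) + C_2e^(4t)(2,1).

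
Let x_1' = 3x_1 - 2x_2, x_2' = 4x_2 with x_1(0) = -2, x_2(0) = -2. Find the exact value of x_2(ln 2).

A = [[3,-2],[0,4]]; eigenvalues λ = 4, 3.
Eigenvectors: (2,-1) for λ=4, (1,0) for λ=3.
From the initial condition, c_1 = 2, c_2 = -6.
x_2(ln 2) = (2)(2^4)(-1) + (-6)(2^3)(0) = -32.

-32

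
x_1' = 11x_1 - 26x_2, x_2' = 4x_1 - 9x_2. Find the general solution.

x_1(t) = 3K_1e^(t)sin(2t) - 2K_1e^(t)cos(2t) - 2K_2e^(t)sin(2t) - 3K_2e^(t)cos(2t), x_2(t) = K_1e^(t)sin(2t) - K_1e^(t)cos(2t) - K_2e^(t)sin(2t) - K_2e^(t)cos(2t)

Coefficient matrix A = [[11, -26], [4, -9]].
Characteristic polynomial det(A - λI) = λ^2 - 2λ + 5 = 0.
Eigenvalues λ = 1 ± 2i (complex conjugate pair).
For λ=1+2i: an eigenvector is (-2,-1) - i(3,1) = (-2 - 3i, -1 - i).
A real fundamental pair from Re and Im of e^((1+2i)t)v: X_1 = e^(t)(cos(2t)·(-2,-1) + sin(2t)·(3,1)), X_2 = e^(t)(sin(2t)·(-2,-1) - cos(2t)·(3,1)).
General solution: K_1X_1 + K_2X_2.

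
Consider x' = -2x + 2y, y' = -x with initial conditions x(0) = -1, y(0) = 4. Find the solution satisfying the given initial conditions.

x(t) = 9e^(-t)sin(t) - e^(-t)cos(t), y(t) = 5e^(-t)sin(t) + 4e^(-t)cos(t)

Coefficient matrix A = [[-2, 2], [-1, 0]].
Characteristic polynomial det(A - λI) = λ^2 + 2λ + 2 = 0.
Eigenvalues λ = -1 ± i (complex conjugate pair).
For λ=-1+i: an eigenvector is (1,0) - i(-1,-1) = (1 + i, 0 + i).
A real fundamental pair from Re and Im of e^((-1+i)t)v: X_1 = e^(-t)(cos(t)·(1,0) + sin(t)·(-1,-1)), X_2 = e^(-t)(sin(t)·(1,0) - cos(t)·(-1,-1)).
General solution: C_1X_1 + C_2X_2.
Applying x(0)=-1, y(0)=4 gives C_1=-5, C_2=4.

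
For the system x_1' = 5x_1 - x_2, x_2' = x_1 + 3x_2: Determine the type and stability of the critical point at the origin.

A = [[5,-1],[1,3]]; det(A-λI) = λ^2 - 8λ + 16.
repeated λ = 4 with a single eigenvector.

unstable improper node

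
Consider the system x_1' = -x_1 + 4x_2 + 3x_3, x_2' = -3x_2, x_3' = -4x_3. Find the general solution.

x_1(t) = K_1e^(-t) - 2K_2e^(-3t) - K_3e^(-4t), x_2(t) = K_2e^(-3t), x_3(t) = K_3e^(-4t)

Coefficient matrix A = [[-1, 4, 3], [0, -3, 0], [0, 0, -4]].
det(A - λI) = 0 gives eigenvalues λ = -1, -3, -4.
For λ=-1: eigenvector (1,0,0).
For λ=-3: eigenvector (-2,1,0).
For λ=-4: eigenvector (-1,0,1).
General solution: K_1e^(-t)(1,0,0) + K_2e^(-3t)(-2,1,0) + K_3e^(-4t)(-1,0,1).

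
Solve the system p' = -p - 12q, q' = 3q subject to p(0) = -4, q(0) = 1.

Coefficient matrix A = [[-1, -12], [0, 3]].
Characteristic polynomial det(A - λI) = λ^2 - 2λ - 3 = 0.
Eigenvalues λ = -1, 3.
For λ=-1: (A-λI) row 1 is [0, -12], so an eigenvector is (1, 0).
For λ=3: (A-λI) row 1 is [-4, -12], so an eigenvector is (-3, 1).
General solution: c_1e^(-t)(1,0) + c_2e^(3t)(-3,1).
Applying p(0)=-4, q(0)=1 gives c_1=-1, c_2=1.

p(t) = -3e^(3t) - e^(-t), q(t) = e^(3t)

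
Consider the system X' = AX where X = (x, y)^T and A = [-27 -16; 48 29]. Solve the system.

Coefficient matrix A = [[-27, -16], [48, 29]].
Characteristic polynomial det(A - λI) = λ^2 - 2λ - 15 = 0.
Eigenvalues λ = -3, 5.
For λ=-3: (A-λI) row 1 is [-24, -16], so an eigenvector is (2, -3).
For λ=5: (A-λI) row 1 is [-32, -16], so an eigenvector is (1, -2).
General solution: c_1e^(-3t)(2,-3) + c_2e^(5t)(1,-2).

x(t) = 2c_1e^(-3t) + c_2e^(5t), y(t) = -3c_1e^(-3t) - 2c_2e^(5t)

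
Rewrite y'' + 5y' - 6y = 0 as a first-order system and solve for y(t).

y(t) = K_1e^(-6t) + K_2e^(t)

Let x_1 = y, x_2 = y'. Then x_1' = x_2 and x_2' = 6x_1 - 5x_2.
A = [[0,1],[6,-5]]; det(A-λI) = λ^2 + 5λ - 6.
Eigenvalues λ = -6, 1 with eigenvectors (1,-6), (1,1).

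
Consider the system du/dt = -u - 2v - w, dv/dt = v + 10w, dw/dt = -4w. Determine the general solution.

u(t) = c_1e^(-t) - c_2e^(-4t) - c_3e^(t), v(t) = -2c_2e^(-4t) + c_3e^(t), w(t) = c_2e^(-4t)

Coefficient matrix A = [[-1, -2, -1], [0, 1, 10], [0, 0, -4]].
det(A - λI) = 0 gives eigenvalues λ = -1, -4, 1.
For λ=-1: eigenvector (1,0,0).
For λ=-4: eigenvector (-1,-2,1).
For λ=1: eigenvector (-1,1,0).
General solution: c_1e^(-t)(1,0,0) + c_2e^(-4t)(-1,-2,1) + c_3e^(t)(-1,1,0).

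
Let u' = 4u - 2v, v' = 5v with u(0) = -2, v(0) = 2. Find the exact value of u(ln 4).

-3584

A = [[4,-2],[0,5]]; eigenvalues λ = 4, 5.
Eigenvectors: (-1,0) for λ=4, (2,-1) for λ=5.
From the initial condition, c_1 = -2, c_2 = -2.
u(ln 4) = (-2)(4^4)(-1) + (-2)(4^5)(2) = -3584.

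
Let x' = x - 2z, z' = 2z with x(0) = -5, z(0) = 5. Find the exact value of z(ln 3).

45

A = [[1,-2],[0,2]]; eigenvalues λ = 2, 1.
Eigenvectors: (-2,1) for λ=2, (1,0) for λ=1.
From the initial condition, c_1 = 5, c_2 = 5.
z(ln 3) = (5)(3^2)(1) + (5)(3^1)(0) = 45.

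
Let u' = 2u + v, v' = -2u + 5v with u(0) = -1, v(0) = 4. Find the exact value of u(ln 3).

A = [[2,1],[-2,5]]; eigenvalues λ = 4, 3.
Eigenvectors: (-1,-2) for λ=4, (1,1) for λ=3.
From the initial condition, c_1 = -5, c_2 = -6.
u(ln 3) = (-5)(3^4)(-1) + (-6)(3^3)(1) = 243.

243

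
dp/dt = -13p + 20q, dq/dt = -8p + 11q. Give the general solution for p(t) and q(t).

p(t) = c_1e^(-t)sin(4t) - 2c_1e^(-t)cos(4t) - 2c_2e^(-t)sin(4t) - c_2e^(-t)cos(4t), q(t) = c_1e^(-t)sin(4t) - c_1e^(-t)cos(4t) - c_2e^(-t)sin(4t) - c_2e^(-t)cos(4t)

Coefficient matrix A = [[-13, 20], [-8, 11]].
Characteristic polynomial det(A - λI) = λ^2 + 2λ + 17 = 0.
Eigenvalues λ = -1 ± 4i (complex conjugate pair).
For λ=-1+4i: an eigenvector is (-2,-1) - i(1,1) = (-2 - i, -1 - i).
A real fundamental pair from Re and Im of e^((-1+4i)t)v: X_1 = e^(-t)(cos(4t)·(-2,-1) + sin(4t)·(1,1)), X_2 = e^(-t)(sin(4t)·(-2,-1) - cos(4t)·(1,1)).
General solution: c_1X_1 + c_2X_2.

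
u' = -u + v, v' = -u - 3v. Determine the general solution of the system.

Coefficient matrix A = [[-1, 1], [-1, -3]].
Characteristic polynomial det(A - λI) = λ^2 + 4λ + 4 = 0.
Single eigenvalue λ = -2 with algebraic multiplicity 2.
Eigenvector v = (-1,1); generalized eigenvector w with (A-λI)w=v is (-1,0).
General solution: e^(-2t)[K_1·v + K_2·(t·v + w)].

u(t) = -K_1e^(-2t) - K_2te^(-2t) - K_2e^(-2t), v(t) = K_1e^(-2t) + K_2te^(-2t)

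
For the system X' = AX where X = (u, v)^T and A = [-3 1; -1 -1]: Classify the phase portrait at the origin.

stable improper node

A = [[-3,1],[-1,-1]]; det(A-λI) = λ^2 + 4λ + 4.
repeated λ = -2 with a single eigenvector.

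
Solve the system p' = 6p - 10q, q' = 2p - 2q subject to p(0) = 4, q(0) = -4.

Coefficient matrix A = [[6, -10], [2, -2]].
Characteristic polynomial det(A - λI) = λ^2 - 4λ + 8 = 0.
Eigenvalues λ = 2 ± 2i (complex conjugate pair).
For λ=2+2i: an eigenvector is (1,0) - i(2,1) = (1 - 2i, 0 - i).
A real fundamental pair from Re and Im of e^((2+2i)t)v: X_1 = e^(2t)(cos(2t)·(1,0) + sin(2t)·(2,1)), X_2 = e^(2t)(sin(2t)·(1,0) - cos(2t)·(2,1)).
General solution: K_1X_1 + K_2X_2.
Applying p(0)=4, q(0)=-4 gives K_1=12, K_2=4.

p(t) = 28e^(2t)sin(2t) + 4e^(2t)cos(2t), q(t) = 12e^(2t)sin(2t) - 4e^(2t)cos(2t)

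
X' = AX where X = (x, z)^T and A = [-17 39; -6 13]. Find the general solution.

Coefficient matrix A = [[-17, 39], [-6, 13]].
Characteristic polynomial det(A - λI) = λ^2 + 4λ + 13 = 0.
Eigenvalues λ = -2 ± 3i (complex conjugate pair).
For λ=-2+3i: an eigenvector is (-2,-1) - i(-3,-1) = (-2 + 3i, -1 + i).
A real fundamental pair from Re and Im of e^((-2+3i)t)v: X_1 = e^(-2t)(cos(3t)·(-2,-1) + sin(3t)·(-3,-1)), X_2 = e^(-2t)(sin(3t)·(-2,-1) - cos(3t)·(-3,-1)).
General solution: K_1X_1 + K_2X_2.

x(t) = -3K_1e^(-2t)sin(3t) - 2K_1e^(-2t)cos(3t) - 2K_2e^(-2t)sin(3t) + 3K_2e^(-2t)cos(3t), z(t) = -K_1e^(-2t)sin(3t) - K_1e^(-2t)cos(3t) - K_2e^(-2t)sin(3t) + K_2e^(-2t)cos(3t)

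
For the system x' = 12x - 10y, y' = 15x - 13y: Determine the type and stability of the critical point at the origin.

saddle

A = [[12,-10],[15,-13]]; det(A-λI) = λ^2 + λ - 6.
λ = -3, 2: opposite signs.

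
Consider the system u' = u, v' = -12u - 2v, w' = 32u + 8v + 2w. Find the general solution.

Coefficient matrix A = [[1, 0, 0], [-12, -2, 0], [32, 8, 2]].
det(A - λI) = 0 gives eigenvalues λ = 2, -2, 1.
For λ=2: eigenvector (0,0,1).
For λ=-2: eigenvector (0,1,-2).
For λ=1: eigenvector (1,-4,0).
General solution: c_1e^(2t)(0,0,1) + c_2e^(-2t)(0,1,-2) + c_3e^(t)(1,-4,0).

u(t) = c_3e^(t), v(t) = c_2e^(-2t) - 4c_3e^(t), w(t) = c_1e^(2t) - 2c_2e^(-2t)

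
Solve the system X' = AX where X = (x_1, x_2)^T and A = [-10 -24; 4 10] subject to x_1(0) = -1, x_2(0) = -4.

x_1(t) = 26e^(2t) - 27e^(-2t), x_2(t) = -13e^(2t) + 9e^(-2t)

Coefficient matrix A = [[-10, -24], [4, 10]].
Characteristic polynomial det(A - λI) = λ^2 - 4 = 0.
Eigenvalues λ = 2, -2.
For λ=2: (A-λI) row 1 is [-12, -24], so an eigenvector is (-2, 1).
For λ=-2: (A-λI) row 1 is [-8, -24], so an eigenvector is (3, -1).
General solution: K_1e^(2t)(-2,1) + K_2e^(-2t)(3,-1).
Applying x_1(0)=-1, x_2(0)=-4 gives K_1=-13, K_2=-9.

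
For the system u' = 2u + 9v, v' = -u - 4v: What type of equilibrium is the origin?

A = [[2,9],[-1,-4]]; det(A-λI) = λ^2 + 2λ + 1.
repeated λ = -1 with a single eigenvector.

stable improper node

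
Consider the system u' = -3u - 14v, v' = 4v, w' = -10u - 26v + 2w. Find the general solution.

Coefficient matrix A = [[-3, -14, 0], [0, 4, 0], [-10, -26, 2]].
det(A - λI) = 0 gives eigenvalues λ = 2, 4, -3.
For λ=2: eigenvector (0,0,1).
For λ=4: eigenvector (-2,1,-3).
For λ=-3: eigenvector (1,0,2).
General solution: c_1e^(2t)(0,0,1) + c_2e^(4t)(-2,1,-3) + c_3e^(-3t)(1,0,2).

u(t) = -2c_2e^(4t) + c_3e^(-3t), v(t) = c_2e^(4t), w(t) = c_1e^(2t) - 3c_2e^(4t) + 2c_3e^(-3t)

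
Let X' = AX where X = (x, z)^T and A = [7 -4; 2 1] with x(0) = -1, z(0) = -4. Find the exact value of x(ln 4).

5696

A = [[7,-4],[2,1]]; eigenvalues λ = 5, 3.
Eigenvectors: (-2,-1) for λ=5, (-1,-1) for λ=3.
From the initial condition, c_1 = -3, c_2 = 7.
x(ln 4) = (-3)(4^5)(-2) + (7)(4^3)(-1) = 5696.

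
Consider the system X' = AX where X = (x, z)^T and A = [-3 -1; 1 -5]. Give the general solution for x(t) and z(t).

x(t) = -C_1e^(-4t) - C_2te^(-4t) + 2C_2e^(-4t), z(t) = -C_1e^(-4t) - C_2te^(-4t) + 3C_2e^(-4t)

Coefficient matrix A = [[-3, -1], [1, -5]].
Characteristic polynomial det(A - λI) = λ^2 + 8λ + 16 = 0.
Single eigenvalue λ = -4 with algebraic multiplicity 2.
Eigenvector v = (-1,-1); generalized eigenvector w with (A-λI)w=v is (2,3).
General solution: e^(-4t)[C_1·v + C_2·(t·v + w)].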